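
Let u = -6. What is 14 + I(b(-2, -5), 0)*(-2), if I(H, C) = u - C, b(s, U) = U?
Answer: 26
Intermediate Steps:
I(H, C) = -6 - C
14 + I(b(-2, -5), 0)*(-2) = 14 + (-6 - 1*0)*(-2) = 14 + (-6 + 0)*(-2) = 14 - 6*(-2) = 14 + 12 = 26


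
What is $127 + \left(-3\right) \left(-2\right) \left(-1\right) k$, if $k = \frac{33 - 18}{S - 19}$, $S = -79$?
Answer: $\frac{6268}{49} \approx 127.92$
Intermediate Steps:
$k = - \frac{15}{98}$ ($k = \frac{33 - 18}{-79 - 19} = \frac{15}{-98} = 15 \left(- \frac{1}{98}\right) = - \frac{15}{98} \approx -0.15306$)
$127 + \left(-3\right) \left(-2\right) \left(-1\right) k = 127 + \left(-3\right) \left(-2\right) \left(-1\right) \left(- \frac{15}{98}\right) = 127 + 6 \left(-1\right) \left(- \frac{15}{98}\right) = 127 - - \frac{45}{49} = 127 + \frac{45}{49} = \frac{6268}{49}$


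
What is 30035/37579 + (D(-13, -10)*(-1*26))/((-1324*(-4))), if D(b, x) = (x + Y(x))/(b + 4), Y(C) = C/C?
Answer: 79044153/99509192 ≈ 0.79434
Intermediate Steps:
Y(C) = 1
D(b, x) = (1 + x)/(4 + b) (D(b, x) = (x + 1)/(b + 4) = (1 + x)/(4 + b))
30035/37579 + (D(-13, -10)*(-1*26))/((-1324*(-4))) = 30035/37579 + (((1 - 10)/(4 - 13))*(-1*26))/((-1324*(-4))) = 30035*(1/37579) + ((-9/(-9))*(-26))/5296 = 30035/37579 + (-⅑*(-9)*(-26))*(1/5296) = 30035/37579 + (1*(-26))*(1/5296) = 30035/37579 - 26*1/5296 = 30035/37579 - 13/2648 = 79044153/99509192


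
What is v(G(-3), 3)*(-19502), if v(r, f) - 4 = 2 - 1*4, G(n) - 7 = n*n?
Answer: -39004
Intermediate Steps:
G(n) = 7 + n² (G(n) = 7 + n*n = 7 + n²)
v(r, f) = 2 (v(r, f) = 4 + (2 - 1*4) = 4 + (2 - 4) = 4 - 2 = 2)
v(G(-3), 3)*(-19502) = 2*(-19502) = -39004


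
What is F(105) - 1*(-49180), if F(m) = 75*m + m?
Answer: 57160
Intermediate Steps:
F(m) = 76*m
F(105) - 1*(-49180) = 76*105 - 1*(-49180) = 7980 + 49180 = 57160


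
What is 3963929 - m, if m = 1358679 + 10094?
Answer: 2595156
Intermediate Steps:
m = 1368773
3963929 - m = 3963929 - 1*1368773 = 3963929 - 1368773 = 2595156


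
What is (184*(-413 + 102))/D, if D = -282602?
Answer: 28612/141301 ≈ 0.20249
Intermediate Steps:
(184*(-413 + 102))/D = (184*(-413 + 102))/(-282602) = (184*(-311))*(-1/282602) = -57224*(-1/282602) = 28612/141301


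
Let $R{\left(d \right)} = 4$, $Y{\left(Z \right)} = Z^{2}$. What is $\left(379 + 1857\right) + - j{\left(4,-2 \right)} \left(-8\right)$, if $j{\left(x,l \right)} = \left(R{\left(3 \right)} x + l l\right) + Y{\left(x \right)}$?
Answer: $2524$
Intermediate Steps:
$j{\left(x,l \right)} = l^{2} + x^{2} + 4 x$ ($j{\left(x,l \right)} = \left(4 x + l l\right) + x^{2} = \left(4 x + l^{2}\right) + x^{2} = \left(l^{2} + 4 x\right) + x^{2} = l^{2} + x^{2} + 4 x$)
$\left(379 + 1857\right) + - j{\left(4,-2 \right)} \left(-8\right) = \left(379 + 1857\right) + - (\left(-2\right)^{2} + 4^{2} + 4 \cdot 4) \left(-8\right) = 2236 + - (4 + 16 + 16) \left(-8\right) = 2236 + \left(-1\right) 36 \left(-8\right) = 2236 - -288 = 2236 + 288 = 2524$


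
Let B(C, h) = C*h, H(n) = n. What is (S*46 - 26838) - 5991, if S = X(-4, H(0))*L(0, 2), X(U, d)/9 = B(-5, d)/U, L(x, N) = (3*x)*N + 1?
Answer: -32829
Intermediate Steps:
L(x, N) = 1 + 3*N*x (L(x, N) = 3*N*x + 1 = 1 + 3*N*x)
X(U, d) = -45*d/U (X(U, d) = 9*((-5*d)/U) = 9*(-5*d/U) = -45*d/U)
S = 0 (S = (-45*0/(-4))*(1 + 3*2*0) = (-45*0*(-¼))*(1 + 0) = 0*1 = 0)
(S*46 - 26838) - 5991 = (0*46 - 26838) - 5991 = (0 - 26838) - 5991 = -26838 - 5991 = -32829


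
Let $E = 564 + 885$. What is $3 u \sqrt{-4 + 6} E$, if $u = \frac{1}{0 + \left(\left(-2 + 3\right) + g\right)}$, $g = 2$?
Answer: $1449 \sqrt{2} \approx 2049.2$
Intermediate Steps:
$E = 1449$
$u = \frac{1}{3}$ ($u = \frac{1}{0 + \left(\left(-2 + 3\right) + 2\right)} = \frac{1}{0 + \left(1 + 2\right)} = \frac{1}{0 + 3} = \frac{1}{3} \approx 0.33333$)
$3 u \sqrt{-4 + 6} E = 3 \cdot \frac{1}{3} \sqrt{-4 + 6} \cdot 1449 = 1 \sqrt{2} \cdot 1449 = \sqrt{2} \cdot 1449 = 1449 \sqrt{2}$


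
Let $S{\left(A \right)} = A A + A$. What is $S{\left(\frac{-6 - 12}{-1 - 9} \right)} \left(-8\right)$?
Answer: $- \frac{1008}{25} \approx -40.32$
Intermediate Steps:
$S{\left(A \right)} = A + A^{2}$ ($S{\left(A \right)} = A^{2} + A = A + A^{2}$)
$S{\left(\frac{-6 - 12}{-1 - 9} \right)} \left(-8\right) = \frac{-6 - 12}{-1 - 9} \left(1 + \frac{-6 - 12}{-1 - 9}\right) \left(-8\right) = - \frac{18}{-10} \left(1 - \frac{18}{-10}\right) \left(-8\right) = \left(-18\right) \left(- \frac{1}{10}\right) \left(1 - - \frac{9}{5}\right) \left(-8\right) = \frac{9 \left(1 + \frac{9}{5}\right)}{5} \left(-8\right) = \frac{9}{5} \cdot \frac{14}{5} \left(-8\right) = \frac{126}{25} \left(-8\right) = - \frac{1008}{25}$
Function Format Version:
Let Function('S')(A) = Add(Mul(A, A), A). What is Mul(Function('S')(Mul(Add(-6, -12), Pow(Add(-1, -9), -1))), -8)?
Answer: Rational(-1008, 25) ≈ -40.320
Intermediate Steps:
Function('S')(A) = Add(A, Pow(A, 2)) (Function('S')(A) = Add(Pow(A, 2), A) = Add(A, Pow(A, 2)))
Mul(Function('S')(Mul(Add(-6, -12), Pow(Add(-1, -9), -1))), -8) = Mul(Mul(Mul(Add(-6, -12), Pow(Add(-1, -9), -1)), Add(1, Mul(Add(-6, -12), Pow(Add(-1, -9), -1)))), -8) = Mul(Mul(Mul(-18, Pow(-10, -1)), Add(1, Mul(-18, Pow(-10, -1)))), -8) = Mul(Mul(Mul(-18, Rational(-1, 10)), Add(1, Mul(-18, Rational(-1, 10)))), -8) = Mul(Mul(Rational(9, 5), Add(1, Rational(9, 5))), -8) = Mul(Mul(Rational(9, 5), Rational(14, 5)), -8) = Mul(Rational(126, 25), -8) = Rational(-1008, 25)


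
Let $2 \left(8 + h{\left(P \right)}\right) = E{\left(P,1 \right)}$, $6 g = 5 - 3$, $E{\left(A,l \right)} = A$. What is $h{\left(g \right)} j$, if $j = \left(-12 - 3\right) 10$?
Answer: $1175$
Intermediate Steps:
$j = -150$ ($j = \left(-15\right) 10 = -150$)
$g = \frac{1}{3}$ ($g = \frac{5 - 3}{6} = \frac{1}{6} \cdot 2 = \frac{1}{3} \approx 0.33333$)
$h{\left(P \right)} = -8 + \frac{P}{2}$
$h{\left(g \right)} j = \left(-8 + \frac{1}{2} \cdot \frac{1}{3}\right) \left(-150\right) = \left(-8 + \frac{1}{6}\right) \left(-150\right) = \left(- \frac{47}{6}\right) \left(-150\right) = 1175$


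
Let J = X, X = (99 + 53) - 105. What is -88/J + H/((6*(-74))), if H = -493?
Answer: -15901/20868 ≈ -0.76198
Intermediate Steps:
X = 47 (X = 152 - 105 = 47)
J = 47
-88/J + H/((6*(-74))) = -88/47 - 493/(6*(-74)) = -88*1/47 - 493/(-444) = -88/47 - 493*(-1/444) = -88/47 + 493/444 = -15901/20868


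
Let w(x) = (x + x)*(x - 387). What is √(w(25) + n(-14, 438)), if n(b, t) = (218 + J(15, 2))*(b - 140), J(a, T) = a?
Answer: 3*I*√5998 ≈ 232.34*I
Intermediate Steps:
w(x) = 2*x*(-387 + x) (w(x) = (2*x)*(-387 + x) = 2*x*(-387 + x))
n(b, t) = -32620 + 233*b (n(b, t) = (218 + 15)*(b - 140) = 233*(-140 + b) = -32620 + 233*b)
√(w(25) + n(-14, 438)) = √(2*25*(-387 + 25) + (-32620 + 233*(-14))) = √(2*25*(-362) + (-32620 - 3262)) = √(-18100 - 35882) = √(-53982) = 3*I*√5998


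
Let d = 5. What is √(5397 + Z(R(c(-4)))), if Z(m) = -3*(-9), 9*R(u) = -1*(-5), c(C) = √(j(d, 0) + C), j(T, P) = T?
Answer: 4*√339 ≈ 73.648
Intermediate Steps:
c(C) = √(5 + C)
R(u) = 5/9 (R(u) = (-1*(-5))/9 = (⅑)*5 = 5/9)
Z(m) = 27
√(5397 + Z(R(c(-4)))) = √(5397 + 27) = √5424 = 4*√339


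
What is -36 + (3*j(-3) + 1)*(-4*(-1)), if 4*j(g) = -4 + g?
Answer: -53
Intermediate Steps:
j(g) = -1 + g/4 (j(g) = (-4 + g)/4 = -1 + g/4)
-36 + (3*j(-3) + 1)*(-4*(-1)) = -36 + (3*(-1 + (¼)*(-3)) + 1)*(-4*(-1)) = -36 + (3*(-1 - ¾) + 1)*4 = -36 + (3*(-7/4) + 1)*4 = -36 + (-21/4 + 1)*4 = -36 - 17/4*4 = -36 - 17 = -53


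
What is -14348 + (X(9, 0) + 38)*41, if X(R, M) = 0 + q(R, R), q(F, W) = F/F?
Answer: -12749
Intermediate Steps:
q(F, W) = 1
X(R, M) = 1 (X(R, M) = 0 + 1 = 1)
-14348 + (X(9, 0) + 38)*41 = -14348 + (1 + 38)*41 = -14348 + 39*41 = -14348 + 1599 = -12749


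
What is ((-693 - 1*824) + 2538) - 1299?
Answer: -278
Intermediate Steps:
((-693 - 1*824) + 2538) - 1299 = ((-693 - 824) + 2538) - 1299 = (-1517 + 2538) - 1299 = 1021 - 1299 = -278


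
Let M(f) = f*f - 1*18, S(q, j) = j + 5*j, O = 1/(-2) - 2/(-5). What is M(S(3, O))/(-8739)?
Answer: 49/24275 ≈ 0.0020185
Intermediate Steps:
O = -1/10 (O = 1*(-1/2) - 2*(-1/5) = -1/2 + 2/5 = -1/10 ≈ -0.10000)
S(q, j) = 6*j
M(f) = -18 + f**2 (M(f) = f**2 - 18 = -18 + f**2)
M(S(3, O))/(-8739) = (-18 + (6*(-1/10))**2)/(-8739) = (-18 + (-3/5)**2)*(-1/8739) = (-18 + 9/25)*(-1/8739) = -441/25*(-1/8739) = 49/24275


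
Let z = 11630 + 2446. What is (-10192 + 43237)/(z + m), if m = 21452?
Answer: 33045/35528 ≈ 0.93011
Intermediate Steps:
z = 14076
(-10192 + 43237)/(z + m) = (-10192 + 43237)/(14076 + 21452) = 33045/35528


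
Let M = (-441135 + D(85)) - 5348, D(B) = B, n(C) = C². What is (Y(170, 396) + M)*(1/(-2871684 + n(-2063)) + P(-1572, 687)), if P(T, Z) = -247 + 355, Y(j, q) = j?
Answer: -66712326960068/1384285 ≈ -4.8193e+7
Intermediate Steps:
P(T, Z) = 108
M = -446398 (M = (-441135 + 85) - 5348 = -441050 - 5348 = -446398)
(Y(170, 396) + M)*(1/(-2871684 + n(-2063)) + P(-1572, 687)) = (170 - 446398)*(1/(-2871684 + (-2063)²) + 108) = -446228*(1/(-2871684 + 4255969) + 108) = -446228*(1/1384285 + 108) = -446228*149502781/1384285 = -66712326960068/1384285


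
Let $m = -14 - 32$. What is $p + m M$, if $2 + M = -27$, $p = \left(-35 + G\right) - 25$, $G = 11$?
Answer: $1285$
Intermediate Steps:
$p = -49$ ($p = \left(-35 + 11\right) - 25 = -24 - 25 = -49$)
$M = -29$ ($M = -2 - 27 = -29$)
$m = -46$
$p + m M = -49 - -1334 = -49 + 1334 = 1285$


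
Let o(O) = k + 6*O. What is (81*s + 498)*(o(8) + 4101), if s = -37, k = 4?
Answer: -10378347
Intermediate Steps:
o(O) = 4 + 6*O
(81*s + 498)*(o(8) + 4101) = (81*(-37) + 498)*((4 + 6*8) + 4101) = (-2997 + 498)*((4 + 48) + 4101) = -2499*(52 + 4101) = -2499*4153 = -10378347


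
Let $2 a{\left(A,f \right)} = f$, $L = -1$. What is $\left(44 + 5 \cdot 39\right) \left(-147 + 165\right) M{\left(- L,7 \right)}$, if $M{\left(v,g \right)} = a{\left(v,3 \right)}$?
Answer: $6453$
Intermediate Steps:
$a{\left(A,f \right)} = \frac{f}{2}$
$M{\left(v,g \right)} = \frac{3}{2}$ ($M{\left(v,g \right)} = \frac{1}{2} \cdot 3 = \frac{3}{2}$)
$\left(44 + 5 \cdot 39\right) \left(-147 + 165\right) M{\left(- L,7 \right)} = \left(44 + 5 \cdot 39\right) \left(-147 + 165\right) \frac{3}{2} = \left(44 + 195\right) 18 \cdot \frac{3}{2} = 239 \cdot 18 \cdot \frac{3}{2} = 4302 \cdot \frac{3}{2} = 6453$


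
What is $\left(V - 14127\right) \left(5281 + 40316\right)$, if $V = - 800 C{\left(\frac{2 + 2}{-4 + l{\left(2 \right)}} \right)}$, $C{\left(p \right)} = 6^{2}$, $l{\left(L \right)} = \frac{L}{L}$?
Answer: $-1957342419$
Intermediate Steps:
$l{\left(L \right)} = 1$
$C{\left(p \right)} = 36$
$V = -28800$ ($V = \left(-800\right) 36 = -28800$)
$\left(V - 14127\right) \left(5281 + 40316\right) = \left(-28800 - 14127\right) \left(5281 + 40316\right) = \left(-42927\right) 45597 = -1957342419$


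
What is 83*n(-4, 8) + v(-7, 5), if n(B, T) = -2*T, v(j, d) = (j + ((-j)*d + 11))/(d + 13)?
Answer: -7955/6 ≈ -1325.8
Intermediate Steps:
v(j, d) = (11 + j - d*j)/(13 + d) (v(j, d) = (j + (-d*j + 11))/(13 + d) = (j + (11 - d*j))/(13 + d) = (11 + j - d*j)/(13 + d))
83*n(-4, 8) + v(-7, 5) = 83*(-2*8) + (11 - 7 - 1*5*(-7))/(13 + 5) = 83*(-16) + (11 - 7 + 35)/18 = -1328 + (1/18)*39 = -1328 + 13/6 = -7955/6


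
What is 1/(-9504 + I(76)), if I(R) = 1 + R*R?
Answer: -1/3727 ≈ -0.00026831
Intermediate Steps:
I(R) = 1 + R²
1/(-9504 + I(76)) = 1/(-9504 + (1 + 76²)) = 1/(-9504 + (1 + 5776)) = 1/(-9504 + 5777) = 1/(-3727) = -1/3727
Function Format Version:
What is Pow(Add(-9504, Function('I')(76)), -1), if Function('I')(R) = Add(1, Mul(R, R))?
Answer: Rational(-1, 3727) ≈ -0.00026831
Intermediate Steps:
Function('I')(R) = Add(1, Pow(R, 2))
Pow(Add(-9504, Function('I')(76)), -1) = Pow(Add(-9504, Add(1, Pow(76, 2))), -1) = Pow(Add(-9504, Add(1, 5776)), -1) = Pow(Add(-9504, 5777), -1) = Pow(-3727, -1) = Rational(-1, 3727)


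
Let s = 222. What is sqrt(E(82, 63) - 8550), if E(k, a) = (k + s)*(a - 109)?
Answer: I*sqrt(22534) ≈ 150.11*I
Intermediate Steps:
E(k, a) = (-109 + a)*(222 + k) (E(k, a) = (k + 222)*(a - 109) = (222 + k)*(-109 + a) = (-109 + a)*(222 + k))
sqrt(E(82, 63) - 8550) = sqrt((-24198 - 109*82 + 222*63 + 63*82) - 8550) = sqrt((-24198 - 8938 + 13986 + 5166) - 8550) = sqrt(-13984 - 8550) = sqrt(-22534) = I*sqrt(22534)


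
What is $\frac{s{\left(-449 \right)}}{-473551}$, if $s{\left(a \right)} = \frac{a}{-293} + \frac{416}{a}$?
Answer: $- \frac{79713}{62298948907} \approx -1.2795 \cdot 10^{-6}$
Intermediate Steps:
$s{\left(a \right)} = \frac{416}{a} - \frac{a}{293}$ ($s{\left(a \right)} = a \left(- \frac{1}{293}\right) + \frac{416}{a} = - \frac{a}{293} + \frac{416}{a} = \frac{416}{a} - \frac{a}{293}$)
$\frac{s{\left(-449 \right)}}{-473551} = \frac{\frac{416}{-449} - - \frac{449}{293}}{-473551} = \left(416 \left(- \frac{1}{449}\right) + \frac{449}{293}\right) \left(- \frac{1}{473551}\right) = \left(- \frac{416}{449} + \frac{449}{293}\right) \left(- \frac{1}{473551}\right) = \frac{79713}{131557} \left(- \frac{1}{473551}\right) = - \frac{79713}{62298948907}$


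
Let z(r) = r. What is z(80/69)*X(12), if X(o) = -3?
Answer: -80/23 ≈ -3.4783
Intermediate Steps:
z(80/69)*X(12) = (80/69)*(-3) = -80/23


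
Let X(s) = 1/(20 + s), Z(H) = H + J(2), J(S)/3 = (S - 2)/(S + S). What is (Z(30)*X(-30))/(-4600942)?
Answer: 3/4600942 ≈ 6.5204e-7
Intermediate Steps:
J(S) = 3*(-2 + S)/(2*S) (J(S) = 3*((S - 2)/(S + S)) = 3*((-2 + S)/((2*S))) = 3*((-2 + S)*(1/(2*S))) = 3*((-2 + S)/(2*S)) = 3*(-2 + S)/(2*S))
Z(H) = H (Z(H) = H + (3/2 - 3/2) = H + 0 = H)
(Z(30)*X(-30))/(-4600942) = (30/(20 - 30))/(-4600942) = (30/(-10))*(-1/4600942) = (30*(-⅒))*(-1/4600942) = -3*(-1/4600942) = 3/4600942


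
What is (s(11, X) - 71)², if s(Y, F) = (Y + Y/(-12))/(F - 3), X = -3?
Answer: 27384289/5184 ≈ 5282.5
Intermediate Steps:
s(Y, F) = 11*Y/(12*(-3 + F)) (s(Y, F) = (Y + Y*(-1/12))/(-3 + F) = (Y - Y/12)/(-3 + F) = (11*Y/12)/(-3 + F) = 11*Y/(12*(-3 + F)))
(s(11, X) - 71)² = ((11/12)*11/(-3 - 3) - 71)² = ((11/12)*11/(-6) - 71)² = ((11/12)*11*(-⅙) - 71)² = (-121/72 - 71)² = (-5233/72)² = 27384289/5184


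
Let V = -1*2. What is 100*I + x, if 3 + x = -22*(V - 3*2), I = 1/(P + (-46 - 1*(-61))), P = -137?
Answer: 10503/61 ≈ 172.18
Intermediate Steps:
V = -2
I = -1/122 (I = 1/(-137 + (-46 - 1*(-61))) = 1/(-137 + (-46 + 61)) = 1/(-137 + 15) = 1/(-122) = -1/122 ≈ -0.0081967)
x = 173 (x = -3 - 22*(-2 - 3*2) = -3 - 22*(-2 - 6) = -3 - 22*(-8) = -3 + 176 = 173)
100*I + x = 100*(-1/122) + 173 = -50/61 + 173 = 10503/61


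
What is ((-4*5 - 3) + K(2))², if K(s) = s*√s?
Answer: 537 - 92*√2 ≈ 406.89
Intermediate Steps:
K(s) = s^(3/2)
((-4*5 - 3) + K(2))² = ((-4*5 - 3) + 2^(3/2))² = ((-20 - 3) + 2*√2)² = (-23 + 2*√2)²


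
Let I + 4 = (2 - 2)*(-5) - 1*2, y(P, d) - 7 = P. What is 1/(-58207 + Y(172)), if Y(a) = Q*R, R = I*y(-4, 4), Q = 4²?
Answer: -1/58495 ≈ -1.7095e-5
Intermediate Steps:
y(P, d) = 7 + P
I = -6 (I = -4 + ((2 - 2)*(-5) - 1*2) = -4 + (0*(-5) - 2) = -4 + (0 - 2) = -4 - 2 = -6)
Q = 16
R = -18 (R = -6*(7 - 4) = -6*3 = -18)
Y(a) = -288 (Y(a) = 16*(-18) = -288)
1/(-58207 + Y(172)) = 1/(-58207 - 288) = 1/(-58495) = -1/58495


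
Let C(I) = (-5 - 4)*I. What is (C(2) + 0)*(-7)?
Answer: 126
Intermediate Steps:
C(I) = -9*I
(C(2) + 0)*(-7) = (-9*2 + 0)*(-7) = (-18 + 0)*(-7) = -18*(-7) = 126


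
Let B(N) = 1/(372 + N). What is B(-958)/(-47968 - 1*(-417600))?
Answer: -1/216604352 ≈ -4.6167e-9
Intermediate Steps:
B(-958)/(-47968 - 1*(-417600)) = 1/((372 - 958)*(-47968 - 1*(-417600))) = 1/((-586)*(-47968 + 417600)) = -1/586/369632 = -1/586*1/369632 = -1/216604352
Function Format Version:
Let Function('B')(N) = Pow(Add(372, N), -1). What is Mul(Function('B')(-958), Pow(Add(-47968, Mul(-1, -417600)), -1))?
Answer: Rational(-1, 216604352) ≈ -4.6167e-9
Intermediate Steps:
Mul(Function('B')(-958), Pow(Add(-47968, Mul(-1, -417600)), -1)) = Mul(Pow(Add(372, -958), -1), Pow(Add(-47968, Mul(-1, -417600)), -1)) = Mul(Pow(-586, -1), Pow(Add(-47968, 417600), -1)) = Mul(Rational(-1, 586), Pow(369632, -1)) = Mul(Rational(-1, 586), Rational(1, 369632)) = Rational(-1, 216604352)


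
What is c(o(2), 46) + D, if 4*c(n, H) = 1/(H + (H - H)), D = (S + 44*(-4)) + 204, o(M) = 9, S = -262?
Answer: -43055/184 ≈ -233.99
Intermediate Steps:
D = -234 (D = (-262 + 44*(-4)) + 204 = (-262 - 176) + 204 = -438 + 204 = -234)
c(n, H) = 1/(4*H) (c(n, H) = 1/(4*(H + (H - H))) = 1/(4*(H + 0)) = 1/(4*H))
c(o(2), 46) + D = (1/4)/46 - 234 = (1/4)*(1/46) - 234 = 1/184 - 234 = -43055/184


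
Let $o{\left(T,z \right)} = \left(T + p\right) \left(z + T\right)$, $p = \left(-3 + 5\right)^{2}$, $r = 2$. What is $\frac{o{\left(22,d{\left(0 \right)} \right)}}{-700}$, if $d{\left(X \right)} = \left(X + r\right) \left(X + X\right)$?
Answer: $- \frac{143}{175} \approx -0.81714$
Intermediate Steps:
$p = 4$ ($p = 2^{2} = 4$)
$d{\left(X \right)} = 2 X \left(2 + X\right)$ ($d{\left(X \right)} = \left(X + 2\right) \left(X + X\right) = \left(2 + X\right) 2 X = 2 X \left(2 + X\right)$)
$o{\left(T,z \right)} = \left(4 + T\right) \left(T + z\right)$ ($o{\left(T,z \right)} = \left(T + 4\right) \left(z + T\right) = \left(4 + T\right) \left(T + z\right)$)
$\frac{o{\left(22,d{\left(0 \right)} \right)}}{-700} = \frac{22^{2} + 4 \cdot 22 + 4 \cdot 2 \cdot 0 \left(2 + 0\right) + 22 \cdot 2 \cdot 0 \left(2 + 0\right)}{-700} = \left(484 + 88 + 4 \cdot 2 \cdot 0 \cdot 2 + 22 \cdot 2 \cdot 0 \cdot 2\right) \left(- \frac{1}{700}\right) = \left(484 + 88 + 4 \cdot 0 + 22 \cdot 0\right) \left(- \frac{1}{700}\right) = \left(484 + 88 + 0 + 0\right) \left(- \frac{1}{700}\right) = 572 \left(- \frac{1}{700}\right) = - \frac{143}{175}$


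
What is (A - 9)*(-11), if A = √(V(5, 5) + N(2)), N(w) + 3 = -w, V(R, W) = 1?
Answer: 99 - 22*I ≈ 99.0 - 22.0*I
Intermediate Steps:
N(w) = -3 - w
A = 2*I (A = √(1 + (-3 - 1*2)) = √(1 + (-3 - 2)) = √(1 - 5) = √(-4) = 2*I ≈ 2.0*I)
(A - 9)*(-11) = (2*I - 9)*(-11) = (-9 + 2*I)*(-11) = 99 - 22*I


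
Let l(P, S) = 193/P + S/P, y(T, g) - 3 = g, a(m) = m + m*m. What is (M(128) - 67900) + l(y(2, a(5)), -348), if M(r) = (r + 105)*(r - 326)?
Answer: -3763277/33 ≈ -1.1404e+5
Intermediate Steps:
a(m) = m + m²
y(T, g) = 3 + g
M(r) = (-326 + r)*(105 + r) (M(r) = (105 + r)*(-326 + r) = (-326 + r)*(105 + r))
(M(128) - 67900) + l(y(2, a(5)), -348) = ((-34230 + 128² - 221*128) - 67900) + (193 - 348)/(3 + 5*(1 + 5)) = ((-34230 + 16384 - 28288) - 67900) - 155/(3 + 5*6) = (-46134 - 67900) - 155/(3 + 30) = -114034 - 155/33 = -3763277/33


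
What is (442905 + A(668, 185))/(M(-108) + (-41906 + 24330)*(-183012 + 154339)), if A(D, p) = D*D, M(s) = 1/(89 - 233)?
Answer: 128034576/72569757311 ≈ 0.0017643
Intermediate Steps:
M(s) = -1/144 (M(s) = 1/(-144) = -1/144)
A(D, p) = D²
(442905 + A(668, 185))/(M(-108) + (-41906 + 24330)*(-183012 + 154339)) = (442905 + 668²)/(-1/144 + (-41906 + 24330)*(-183012 + 154339)) = (442905 + 446224)/(-1/144 - 17576*(-28673)) = 889129/(-1/144 + 503956648) = 889129/(72569757311/144) = 889129*(144/72569757311) = 128034576/72569757311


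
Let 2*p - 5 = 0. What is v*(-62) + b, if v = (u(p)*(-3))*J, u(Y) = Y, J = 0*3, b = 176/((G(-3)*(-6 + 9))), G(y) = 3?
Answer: 176/9 ≈ 19.556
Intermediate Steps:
p = 5/2 (p = 5/2 + (½)*0 = 5/2 + 0 = 5/2 ≈ 2.5000)
b = 176/9 (b = 176/((3*(-6 + 9))) = 176/((3*3)) = 176/9 ≈ 19.556)
J = 0
v = 0 (v = ((5/2)*(-3))*0 = -15/2*0 = 0)
v*(-62) + b = 0*(-62) + 176/9 = 0 + 176/9 = 176/9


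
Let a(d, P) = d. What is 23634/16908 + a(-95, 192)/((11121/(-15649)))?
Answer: 4233199409/31338978 ≈ 135.08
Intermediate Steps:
23634/16908 + a(-95, 192)/((11121/(-15649))) = 23634/16908 - 95/(11121/(-15649)) = 23634*(1/16908) - 95/(11121*(-1/15649)) = 3939/2818 - 95/(-11121/15649) = 3939/2818 - 95*(-15649/11121) = 3939/2818 + 1486655/11121 = 4233199409/31338978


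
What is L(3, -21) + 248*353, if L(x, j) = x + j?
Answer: 87526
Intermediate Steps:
L(x, j) = j + x
L(3, -21) + 248*353 = (-21 + 3) + 248*353 = -18 + 87544 = 87526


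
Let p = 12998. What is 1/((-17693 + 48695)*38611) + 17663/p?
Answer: 5285733217046/3889710712389 ≈ 1.3589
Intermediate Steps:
1/((-17693 + 48695)*38611) + 17663/p = 1/((-17693 + 48695)*38611) + 17663/12998 = (1/38611)/31002 + 17663*(1/12998) = (1/31002)*(1/38611) + 17663/12998 = 1/1197018222 + 17663/12998 = 5285733217046/3889710712389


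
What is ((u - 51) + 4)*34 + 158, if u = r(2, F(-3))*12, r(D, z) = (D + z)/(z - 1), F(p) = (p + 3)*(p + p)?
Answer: -2256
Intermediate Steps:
F(p) = 2*p*(3 + p) (F(p) = (3 + p)*(2*p) = 2*p*(3 + p))
r(D, z) = (D + z)/(-1 + z)
u = -24 (u = ((2 + 2*(-3)*(3 - 3))/(-1 + 2*(-3)*(3 - 3)))*12 = ((2 + 2*(-3)*0)/(-1 + 2*(-3)*0))*12 = ((2 + 0)/(-1 + 0))*12 = (2/(-1))*12 = -1*2*12 = -2*12 = -24)
((u - 51) + 4)*34 + 158 = ((-24 - 51) + 4)*34 + 158 = (-75 + 4)*34 + 158 = -71*34 + 158 = -2414 + 158 = -2256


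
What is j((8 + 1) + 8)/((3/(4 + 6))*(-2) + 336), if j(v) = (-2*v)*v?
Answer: -2890/1677 ≈ -1.7233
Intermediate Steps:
j(v) = -2*v**2
j((8 + 1) + 8)/((3/(4 + 6))*(-2) + 336) = (-2*((8 + 1) + 8)**2)/((3/(4 + 6))*(-2) + 336) = (-2*(9 + 8)**2)/((3/10)*(-2) + 336) = (-2*17**2)/((3*(1/10))*(-2) + 336) = (-2*289)/((3/10)*(-2) + 336) = -578/(-3/5 + 336) = -578/1677/5 = -578*5/1677 = -2890/1677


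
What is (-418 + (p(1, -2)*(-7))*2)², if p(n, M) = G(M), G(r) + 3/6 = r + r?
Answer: 126025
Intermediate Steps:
G(r) = -½ + 2*r (G(r) = -½ + (r + r) = -½ + 2*r)
p(n, M) = -½ + 2*M
(-418 + (p(1, -2)*(-7))*2)² = (-418 + ((-½ + 2*(-2))*(-7))*2)² = (-418 + ((-½ - 4)*(-7))*2)² = (-418 - 9/2*(-7)*2)² = (-418 + (63/2)*2)² = (-418 + 63)² = (-355)² = 126025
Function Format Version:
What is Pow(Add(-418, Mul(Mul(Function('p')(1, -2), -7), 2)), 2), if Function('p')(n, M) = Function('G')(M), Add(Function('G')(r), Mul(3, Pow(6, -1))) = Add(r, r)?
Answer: 126025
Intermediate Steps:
Function('G')(r) = Add(Rational(-1, 2), Mul(2, r)) (Function('G')(r) = Add(Rational(-1, 2), Add(r, r)) = Add(Rational(-1, 2), Mul(2, r)))
Function('p')(n, M) = Add(Rational(-1, 2), Mul(2, M))
Pow(Add(-418, Mul(Mul(Function('p')(1, -2), -7), 2)), 2) = Pow(Add(-418, Mul(Mul(Add(Rational(-1, 2), Mul(2, -2)), -7), 2)), 2) = Pow(Add(-418, Mul(Mul(Add(Rational(-1, 2), -4), -7), 2)), 2) = Pow(Add(-418, Mul(Mul(Rational(-9, 2), -7), 2)), 2) = Pow(Add(-418, Mul(Rational(63, 2), 2)), 2) = Pow(Add(-418, 63), 2) = Pow(-355, 2) = 126025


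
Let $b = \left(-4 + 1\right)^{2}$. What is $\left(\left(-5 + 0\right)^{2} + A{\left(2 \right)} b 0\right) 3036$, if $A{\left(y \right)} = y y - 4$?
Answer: $75900$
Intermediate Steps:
$b = 9$ ($b = \left(-3\right)^{2} = 9$)
$A{\left(y \right)} = -4 + y^{2}$ ($A{\left(y \right)} = y^{2} - 4 = -4 + y^{2}$)
$\left(\left(-5 + 0\right)^{2} + A{\left(2 \right)} b 0\right) 3036 = \left(\left(-5 + 0\right)^{2} + \left(-4 + 2^{2}\right) 9 \cdot 0\right) 3036 = \left(\left(-5\right)^{2} + \left(-4 + 4\right) 9 \cdot 0\right) 3036 = \left(25 + 0 \cdot 9 \cdot 0\right) 3036 = \left(25 + 0 \cdot 0\right) 3036 = \left(25 + 0\right) 3036 = 25 \cdot 3036 = 75900$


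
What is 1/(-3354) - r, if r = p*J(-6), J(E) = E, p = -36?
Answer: -724465/3354 ≈ -216.00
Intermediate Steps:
r = 216 (r = -36*(-6) = 216)
1/(-3354) - r = 1/(-3354) - 1*216 = -1/3354 - 216 = -724465/3354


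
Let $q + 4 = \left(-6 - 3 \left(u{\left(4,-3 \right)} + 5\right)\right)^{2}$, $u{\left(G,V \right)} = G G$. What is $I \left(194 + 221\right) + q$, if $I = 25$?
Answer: $15132$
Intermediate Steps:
$u{\left(G,V \right)} = G^{2}$
$q = 4757$ ($q = -4 + \left(-6 - 3 \left(4^{2} + 5\right)\right)^{2} = -4 + \left(-6 - 3 \left(16 + 5\right)\right)^{2} = -4 + \left(-6 - 63\right)^{2} = -4 + \left(-69\right)^{2} = -4 + 4761 = 4757$)
$I \left(194 + 221\right) + q = 25 \left(194 + 221\right) + 4757 = 25 \cdot 415 + 4757 = 10375 + 4757 = 15132$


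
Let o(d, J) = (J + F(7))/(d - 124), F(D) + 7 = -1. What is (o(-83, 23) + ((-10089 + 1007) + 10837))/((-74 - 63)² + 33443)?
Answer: 60545/1801314 ≈ 0.033612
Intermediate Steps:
F(D) = -8 (F(D) = -7 - 1 = -8)
o(d, J) = (-8 + J)/(-124 + d) (o(d, J) = (J - 8)/(d - 124) = (-8 + J)/(-124 + d))
(o(-83, 23) + ((-10089 + 1007) + 10837))/((-74 - 63)² + 33443) = ((-8 + 23)/(-124 - 83) + ((-10089 + 1007) + 10837))/((-74 - 63)² + 33443) = (15/(-207) + (-9082 + 10837))/((-137)² + 33443) = (-1/207*15 + 1755)/(18769 + 33443) = (-5/69 + 1755)/52212 = (121090/69)*(1/52212) = 60545/1801314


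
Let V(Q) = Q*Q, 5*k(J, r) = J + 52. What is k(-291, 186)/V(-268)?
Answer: -239/359120 ≈ -0.00066552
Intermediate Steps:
k(J, r) = 52/5 + J/5 (k(J, r) = (J + 52)/5 = (52 + J)/5 = 52/5 + J/5)
V(Q) = Q²
k(-291, 186)/V(-268) = (52/5 + (⅕)*(-291))/((-268)²) = (52/5 - 291/5)/71824 = -239/5*1/71824 = -239/359120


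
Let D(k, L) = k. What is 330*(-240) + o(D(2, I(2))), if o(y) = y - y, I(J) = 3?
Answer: -79200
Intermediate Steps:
o(y) = 0
330*(-240) + o(D(2, I(2))) = 330*(-240) + 0 = -79200 + 0 = -79200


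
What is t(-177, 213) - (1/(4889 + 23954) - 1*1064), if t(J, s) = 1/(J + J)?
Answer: 10863859811/10210422 ≈ 1064.0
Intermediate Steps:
t(J, s) = 1/(2*J)
t(-177, 213) - (1/(4889 + 23954) - 1*1064) = (½)/(-177) - (1/(4889 + 23954) - 1*1064) = (½)*(-1/177) - (1/28843 - 1064) = -1/354 - (1/28843 - 1064) = -1/354 - 1*(-30688951/28843) = -1/354 + 30688951/28843 = 10863859811/10210422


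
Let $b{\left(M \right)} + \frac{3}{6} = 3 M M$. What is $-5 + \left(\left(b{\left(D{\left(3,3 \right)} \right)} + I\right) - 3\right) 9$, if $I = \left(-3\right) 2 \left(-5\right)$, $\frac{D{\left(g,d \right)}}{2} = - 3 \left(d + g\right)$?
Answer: $\frac{70451}{2} \approx 35226.0$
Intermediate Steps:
$D{\left(g,d \right)} = - 6 d - 6 g$ ($D{\left(g,d \right)} = 2 \left(- 3 \left(d + g\right)\right) = 2 \left(- 3 d - 3 g\right) = - 6 d - 6 g$)
$b{\left(M \right)} = - \frac{1}{2} + 3 M^{2}$ ($b{\left(M \right)} = - \frac{1}{2} + 3 M M = - \frac{1}{2} + 3 M^{2}$)
$I = 30$ ($I = \left(-6\right) \left(-5\right) = 30$)
$-5 + \left(\left(b{\left(D{\left(3,3 \right)} \right)} + I\right) - 3\right) 9 = -5 + \left(\left(\left(- \frac{1}{2} + 3 \left(\left(-6\right) 3 - 18\right)^{2}\right) + 30\right) - 3\right) 9 = -5 + \left(\left(\left(- \frac{1}{2} + 3 \left(-18 - 18\right)^{2}\right) + 30\right) - 3\right) 9 = -5 + \left(\left(\left(- \frac{1}{2} + 3 \left(-36\right)^{2}\right) + 30\right) - 3\right) 9 = -5 + \left(\left(\left(- \frac{1}{2} + 3 \cdot 1296\right) + 30\right) - 3\right) 9 = -5 + \left(\left(\left(- \frac{1}{2} + 3888\right) + 30\right) - 3\right) 9 = -5 + \left(\left(\frac{7775}{2} + 30\right) - 3\right) 9 = -5 + \left(\frac{7835}{2} - 3\right) 9 = -5 + \frac{7829}{2} \cdot 9 = -5 + \frac{70461}{2} = \frac{70451}{2}$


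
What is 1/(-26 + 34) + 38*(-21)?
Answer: -6383/8 ≈ -797.88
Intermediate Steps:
1/(-26 + 34) + 38*(-21) = 1/8 - 798 = ⅛ - 798 = -6383/8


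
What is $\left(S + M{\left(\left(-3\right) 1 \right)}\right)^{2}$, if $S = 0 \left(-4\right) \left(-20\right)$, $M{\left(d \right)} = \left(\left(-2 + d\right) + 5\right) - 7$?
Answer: $49$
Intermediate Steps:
$M{\left(d \right)} = -4 + d$ ($M{\left(d \right)} = \left(3 + d\right) - 7 = -4 + d$)
$S = 0$ ($S = 0 \left(-20\right) = 0$)
$\left(S + M{\left(\left(-3\right) 1 \right)}\right)^{2} = \left(0 - 7\right)^{2} = \left(-7\right)^{2} = 49$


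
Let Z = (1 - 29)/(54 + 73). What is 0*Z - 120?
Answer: -120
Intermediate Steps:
Z = -28/127 ≈ -0.22047
0*Z - 120 = 0*(-28/127) - 120 = 0 - 120 = -120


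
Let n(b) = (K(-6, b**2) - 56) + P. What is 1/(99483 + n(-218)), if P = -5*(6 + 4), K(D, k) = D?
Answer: 1/99371 ≈ 1.0063e-5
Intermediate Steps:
P = -50 (P = -5*10 = -50)
n(b) = -112 (n(b) = (-6 - 56) - 50 = -62 - 50 = -112)
1/(99483 + n(-218)) = 1/(99483 - 112) = 1/99371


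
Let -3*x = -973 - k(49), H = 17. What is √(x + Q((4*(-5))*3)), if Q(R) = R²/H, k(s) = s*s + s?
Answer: √390949/17 ≈ 36.780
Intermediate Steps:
k(s) = s + s² (k(s) = s² + s = s + s²)
x = 1141 (x = -(-973 - 49*(1 + 49))/3 = -(-973 - 49*50)/3 = -(-973 - 1*2450)/3 = -(-973 - 2450)/3 = -⅓*(-3423) = 1141)
Q(R) = R²/17
√(x + Q((4*(-5))*3)) = √(1141 + ((4*(-5))*3)²/17) = √(1141 + (-20*3)²/17) = √(1141 + (1/17)*(-60)²) = √(1141 + (1/17)*3600) = √(1141 + 3600/17) = √(22997/17) = √390949/17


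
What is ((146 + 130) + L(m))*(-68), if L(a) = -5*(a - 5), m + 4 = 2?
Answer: -21148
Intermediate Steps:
m = -2 (m = -4 + 2 = -2)
L(a) = 25 - 5*a (L(a) = -5*(-5 + a) = 25 - 5*a)
((146 + 130) + L(m))*(-68) = ((146 + 130) + (25 - 5*(-2)))*(-68) = (276 + (25 + 10))*(-68) = (276 + 35)*(-68) = 311*(-68) = -21148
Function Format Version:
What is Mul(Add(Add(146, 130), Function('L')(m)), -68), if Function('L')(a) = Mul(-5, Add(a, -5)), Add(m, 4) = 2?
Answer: -21148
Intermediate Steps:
m = -2 (m = Add(-4, 2) = -2)
Function('L')(a) = Add(25, Mul(-5, a)) (Function('L')(a) = Mul(-5, Add(-5, a)) = Add(25, Mul(-5, a)))
Mul(Add(Add(146, 130), Function('L')(m)), -68) = Mul(Add(Add(146, 130), Add(25, Mul(-5, -2))), -68) = Mul(Add(276, Add(25, 10)), -68) = Mul(Add(276, 35), -68) = Mul(311, -68) = -21148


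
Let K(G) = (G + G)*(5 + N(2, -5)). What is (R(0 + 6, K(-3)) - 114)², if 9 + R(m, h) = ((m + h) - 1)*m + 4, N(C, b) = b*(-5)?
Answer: 1366561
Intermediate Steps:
N(C, b) = -5*b
K(G) = 60*G (K(G) = (G + G)*(5 - 5*(-5)) = (2*G)*(5 + 25) = (2*G)*30 = 60*G)
R(m, h) = -5 + m*(-1 + h + m) (R(m, h) = -9 + (((m + h) - 1)*m + 4) = -9 + (((h + m) - 1)*m + 4) = -9 + ((-1 + h + m)*m + 4) = -9 + (m*(-1 + h + m) + 4) = -9 + (4 + m*(-1 + h + m)) = -5 + m*(-1 + h + m))
(R(0 + 6, K(-3)) - 114)² = ((-5 + (0 + 6)² - (0 + 6) + (60*(-3))*(0 + 6)) - 114)² = ((-5 + 6² - 1*6 - 180*6) - 114)² = ((-5 + 36 - 6 - 1080) - 114)² = (-1055 - 114)² = (-1169)² = 1366561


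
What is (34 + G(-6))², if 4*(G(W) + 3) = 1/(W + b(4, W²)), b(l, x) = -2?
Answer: 982081/1024 ≈ 959.06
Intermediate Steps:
G(W) = -3 + 1/(4*(-2 + W)) (G(W) = -3 + 1/(4*(W - 2)) = -3 + 1/(4*(-2 + W)))
(34 + G(-6))² = (34 + (25 - 12*(-6))/(4*(-2 - 6)))² = (34 + (¼)*(25 + 72)/(-8))² = (34 + (¼)*(-⅛)*97)² = (34 - 97/32)² = (991/32)² = 982081/1024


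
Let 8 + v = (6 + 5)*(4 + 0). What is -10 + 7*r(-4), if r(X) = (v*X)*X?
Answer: 4022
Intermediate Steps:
v = 36 (v = -8 + (6 + 5)*(4 + 0) = -8 + 11*4 = -8 + 44 = 36)
r(X) = 36*X² (r(X) = (36*X)*X = 36*X²)
-10 + 7*r(-4) = -10 + 7*(36*(-4)²) = -10 + 7*(36*16) = -10 + 7*576 = -10 + 4032 = 4022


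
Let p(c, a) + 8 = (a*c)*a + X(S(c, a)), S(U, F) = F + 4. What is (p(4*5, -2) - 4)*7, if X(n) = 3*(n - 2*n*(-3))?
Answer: 770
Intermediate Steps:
S(U, F) = 4 + F
X(n) = 21*n (X(n) = 3*(n + 6*n) = 3*(7*n) = 21*n)
p(c, a) = 76 + 21*a + c*a² (p(c, a) = -8 + ((a*c)*a + 21*(4 + a)) = -8 + (c*a² + (84 + 21*a)) = -8 + (84 + 21*a + c*a²) = 76 + 21*a + c*a²)
(p(4*5, -2) - 4)*7 = ((76 + 21*(-2) + (4*5)*(-2)²) - 4)*7 = ((76 - 42 + 20*4) - 4)*7 = ((76 - 42 + 80) - 4)*7 = (114 - 4)*7 = 110*7 = 770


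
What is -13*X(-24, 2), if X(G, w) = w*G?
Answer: 624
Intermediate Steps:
X(G, w) = G*w
-13*X(-24, 2) = -(-312)*2 = -13*(-48) = 624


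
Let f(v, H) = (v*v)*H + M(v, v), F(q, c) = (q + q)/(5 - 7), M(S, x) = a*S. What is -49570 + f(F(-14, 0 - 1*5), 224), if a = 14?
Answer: -5470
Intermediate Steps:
M(S, x) = 14*S
F(q, c) = -q (F(q, c) = (2*q)/(-2) = (2*q)*(-½) = -q)
f(v, H) = 14*v + H*v² (f(v, H) = (v*v)*H + 14*v = v²*H + 14*v = H*v² + 14*v = 14*v + H*v²)
-49570 + f(F(-14, 0 - 1*5), 224) = -49570 + (-1*(-14))*(14 + 224*(-1*(-14))) = -49570 + 14*(14 + 224*14) = -49570 + 14*(14 + 3136) = -49570 + 14*3150 = -49570 + 44100 = -5470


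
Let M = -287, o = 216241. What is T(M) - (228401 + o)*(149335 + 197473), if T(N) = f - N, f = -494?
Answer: -154205402943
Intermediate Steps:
T(N) = -494 - N
T(M) - (228401 + o)*(149335 + 197473) = (-494 - 1*(-287)) - (228401 + 216241)*(149335 + 197473) = (-494 + 287) - 444642*346808 = -207 - 1*154205402736 = -207 - 154205402736 = -154205402943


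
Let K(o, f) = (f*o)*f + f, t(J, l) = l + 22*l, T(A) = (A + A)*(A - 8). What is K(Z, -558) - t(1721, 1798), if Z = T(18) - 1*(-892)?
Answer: 389785816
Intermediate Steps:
T(A) = 2*A*(-8 + A) (T(A) = (2*A)*(-8 + A) = 2*A*(-8 + A))
Z = 1252 (Z = 2*18*(-8 + 18) - 1*(-892) = 2*18*10 + 892 = 360 + 892 = 1252)
t(J, l) = 23*l
K(o, f) = f + o*f**2 (K(o, f) = o*f**2 + f = f + o*f**2)
K(Z, -558) - t(1721, 1798) = -558*(1 - 558*1252) - 23*1798 = -558*(1 - 698616) - 1*41354 = -558*(-698615) - 41354 = 389827170 - 41354 = 389785816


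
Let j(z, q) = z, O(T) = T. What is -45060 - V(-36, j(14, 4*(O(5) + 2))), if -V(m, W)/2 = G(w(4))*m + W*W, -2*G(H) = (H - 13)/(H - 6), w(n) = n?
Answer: -44506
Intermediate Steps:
G(H) = -(-13 + H)/(2*(-6 + H)) (G(H) = -(H - 13)/(2*(H - 6)) = -(-13 + H)/(2*(-6 + H)))
V(m, W) = -2*W**2 + 9*m/2 (V(m, W) = -2*(((13 - 1*4)/(2*(-6 + 4)))*m + W*W) = -2*(((1/2)*(13 - 4)/(-2))*m + W**2) = -2*(((1/2)*(-1/2)*9)*m + W**2) = -2*(-9*m/4 + W**2) = -2*(W**2 - 9*m/4) = -2*W**2 + 9*m/2)
-45060 - V(-36, j(14, 4*(O(5) + 2))) = -45060 - (-2*14**2 + (9/2)*(-36)) = -45060 - (-2*196 - 162) = -45060 - (-392 - 162) = -45060 - 1*(-554) = -45060 + 554 = -44506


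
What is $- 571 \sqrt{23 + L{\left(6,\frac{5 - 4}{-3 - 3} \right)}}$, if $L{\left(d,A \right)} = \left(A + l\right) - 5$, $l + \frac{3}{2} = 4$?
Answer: $- \frac{571 \sqrt{183}}{3} \approx -2574.8$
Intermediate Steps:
$l = \frac{5}{2}$ ($l = - \frac{3}{2} + 4 = \frac{5}{2} \approx 2.5$)
$L{\left(d,A \right)} = - \frac{5}{2} + A$ ($L{\left(d,A \right)} = \left(A + \frac{5}{2}\right) - 5 = \left(\frac{5}{2} + A\right) - 5 = - \frac{5}{2} + A$)
$- 571 \sqrt{23 + L{\left(6,\frac{5 - 4}{-3 - 3} \right)}} = - 571 \sqrt{23 - \left(\frac{5}{2} - \frac{5 - 4}{-3 - 3}\right)} = - 571 \sqrt{23 - \left(\frac{5}{2} - \frac{1}{-6}\right)} = - 571 \sqrt{23 + \left(- \frac{5}{2} + 1 \left(- \frac{1}{6}\right)\right)} = - 571 \sqrt{23 - \frac{8}{3}} = - 571 \sqrt{\frac{61}{3}} = - 571 \frac{\sqrt{183}}{3} = - \frac{571 \sqrt{183}}{3}$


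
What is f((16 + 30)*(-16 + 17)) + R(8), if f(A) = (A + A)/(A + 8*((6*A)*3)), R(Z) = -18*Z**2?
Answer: -167038/145 ≈ -1152.0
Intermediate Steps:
f(A) = 2/145 (f(A) = (2*A)/(A + 8*(18*A)) = (2*A)/(A + 144*A) = (2*A)/((145*A)) = (2*A)*(1/(145*A)) = 2/145)
f((16 + 30)*(-16 + 17)) + R(8) = 2/145 - 18*8**2 = 2/145 - 18*64 = 2/145 - 1152 = -167038/145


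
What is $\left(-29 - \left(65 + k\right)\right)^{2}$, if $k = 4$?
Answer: $9604$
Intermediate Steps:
$\left(-29 - \left(65 + k\right)\right)^{2} = \left(-29 - 69\right)^{2} = \left(-98\right)^{2} = 9604$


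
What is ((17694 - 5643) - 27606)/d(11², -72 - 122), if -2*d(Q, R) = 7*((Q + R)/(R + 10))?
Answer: 5724240/511 ≈ 11202.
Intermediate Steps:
d(Q, R) = -7*(Q + R)/(2*(10 + R)) (d(Q, R) = -7*(Q + R)/(R + 10)/2 = -7*(Q + R)/(10 + R)/2 = -7*(Q + R)/(2*(10 + R)))
((17694 - 5643) - 27606)/d(11², -72 - 122) = ((17694 - 5643) - 27606)/((7*(-1*11² - (-72 - 122))/(2*(10 + (-72 - 122))))) = (12051 - 27606)/((7*(-1*121 - 1*(-194))/(2*(10 - 194)))) = -15555*(-368/(7*(-121 + 194))) = -15555/((7/2)*(-1/184)*73) = -15555/(-511/368) = -15555*(-368/511) = 5724240/511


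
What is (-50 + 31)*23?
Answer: -437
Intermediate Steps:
(-50 + 31)*23 = -19*23 = -437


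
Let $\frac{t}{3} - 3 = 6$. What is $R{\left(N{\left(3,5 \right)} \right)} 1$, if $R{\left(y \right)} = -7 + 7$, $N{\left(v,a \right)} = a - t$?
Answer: $0$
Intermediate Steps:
$t = 27$ ($t = 9 + 3 \cdot 6 = 9 + 18 = 27$)
$N{\left(v,a \right)} = -27 + a$ ($N{\left(v,a \right)} = a - 27 = -27 + a$)
$R{\left(y \right)} = 0$
$R{\left(N{\left(3,5 \right)} \right)} 1 = 0 \cdot 1 = 0$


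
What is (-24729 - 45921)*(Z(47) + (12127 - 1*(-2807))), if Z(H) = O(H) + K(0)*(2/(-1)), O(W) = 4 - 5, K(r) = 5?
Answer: -1054309950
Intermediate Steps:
O(W) = -1
Z(H) = -11 (Z(H) = -1 + 5*(2/(-1)) = -1 + 5*(2*(-1)) = -1 + 5*(-2) = -1 - 10 = -11)
(-24729 - 45921)*(Z(47) + (12127 - 1*(-2807))) = (-24729 - 45921)*(-11 + (12127 - 1*(-2807))) = -70650*(-11 + (12127 + 2807)) = -70650*(-11 + 14934) = -70650*14923 = -1054309950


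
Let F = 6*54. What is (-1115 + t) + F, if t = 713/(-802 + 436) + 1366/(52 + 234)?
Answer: -41251339/52338 ≈ -788.17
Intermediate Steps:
F = 324
t = 148019/52338 (t = 713/(-366) + 1366/286 = 713*(-1/366) + 1366*(1/286) = -713/366 + 683/143 = 148019/52338 ≈ 2.8281)
(-1115 + t) + F = (-1115 + 148019/52338) + 324 = -58208851/52338 + 324 = -41251339/52338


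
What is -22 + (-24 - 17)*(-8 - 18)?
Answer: 1044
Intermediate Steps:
-22 + (-24 - 17)*(-8 - 18) = -22 - 41*(-26) = -22 + 1066 = 1044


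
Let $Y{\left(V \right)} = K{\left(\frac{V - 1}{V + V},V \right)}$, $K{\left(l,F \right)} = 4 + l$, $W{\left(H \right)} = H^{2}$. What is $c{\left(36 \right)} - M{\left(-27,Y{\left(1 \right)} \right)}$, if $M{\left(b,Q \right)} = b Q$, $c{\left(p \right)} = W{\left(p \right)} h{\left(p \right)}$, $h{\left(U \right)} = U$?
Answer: $46764$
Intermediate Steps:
$Y{\left(V \right)} = 4 + \frac{-1 + V}{2 V}$ ($Y{\left(V \right)} = 4 + \frac{V - 1}{V + V} = 4 + \frac{-1 + V}{2 V}$)
$c{\left(p \right)} = p^{3}$ ($c{\left(p \right)} = p^{2} p = p^{3}$)
$M{\left(b,Q \right)} = Q b$
$c{\left(36 \right)} - M{\left(-27,Y{\left(1 \right)} \right)} = 36^{3} - \frac{-1 + 9 \cdot 1}{2 \cdot 1} \left(-27\right) = 46656 - \frac{1}{2} \cdot 1 \left(-1 + 9\right) \left(-27\right) = 46656 - \frac{1}{2} \cdot 1 \cdot 8 \left(-27\right) = 46656 - 4 \left(-27\right) = 46656 - -108 = 46656 + 108 = 46764$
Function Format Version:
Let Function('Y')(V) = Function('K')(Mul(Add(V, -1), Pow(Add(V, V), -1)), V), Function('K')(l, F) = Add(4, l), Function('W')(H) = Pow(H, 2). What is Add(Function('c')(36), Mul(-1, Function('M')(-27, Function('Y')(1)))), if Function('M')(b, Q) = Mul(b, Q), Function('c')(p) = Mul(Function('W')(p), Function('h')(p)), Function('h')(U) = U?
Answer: 46764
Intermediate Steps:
Function('Y')(V) = Add(4, Mul(Rational(1, 2), Pow(V, -1), Add(-1, V))) (Function('Y')(V) = Add(4, Mul(Add(V, -1), Pow(Add(V, V), -1))) = Add(4, Mul(Add(-1, V), Pow(Mul(2, V), -1))) = Add(4, Mul(Add(-1, V), Mul(Rational(1, 2), Pow(V, -1)))) = Add(4, Mul(Rational(1, 2), Pow(V, -1), Add(-1, V))))
Function('c')(p) = Pow(p, 3) (Function('c')(p) = Mul(Pow(p, 2), p) = Pow(p, 3))
Function('M')(b, Q) = Mul(Q, b)
Add(Function('c')(36), Mul(-1, Function('M')(-27, Function('Y')(1)))) = Add(Pow(36, 3), Mul(-1, Mul(Mul(Rational(1, 2), Pow(1, -1), Add(-1, Mul(9, 1))), -27))) = Add(46656, Mul(-1, Mul(Mul(Rational(1, 2), 1, Add(-1, 9)), -27))) = Add(46656, Mul(-1, Mul(Mul(Rational(1, 2), 1, 8), -27))) = Add(46656, Mul(-1, Mul(4, -27))) = Add(46656, Mul(-1, -108)) = Add(46656, 108) = 46764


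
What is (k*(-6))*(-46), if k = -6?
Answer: -1656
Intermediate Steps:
(k*(-6))*(-46) = -6*(-6)*(-46) = 36*(-46) = -1656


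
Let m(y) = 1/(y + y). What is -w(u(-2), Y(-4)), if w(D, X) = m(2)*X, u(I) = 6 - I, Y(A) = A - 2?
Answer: 3/2 ≈ 1.5000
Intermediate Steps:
m(y) = 1/(2*y)
Y(A) = -2 + A
w(D, X) = X/4 (w(D, X) = ((1/2)/2)*X = ((1/2)*(1/2))*X = X/4)
-w(u(-2), Y(-4)) = -(-2 - 4)/4 = -(-6)/4 = -1*(-3/2) = 3/2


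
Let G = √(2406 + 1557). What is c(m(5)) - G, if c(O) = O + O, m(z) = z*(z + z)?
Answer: 100 - √3963 ≈ 37.048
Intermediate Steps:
m(z) = 2*z² (m(z) = z*(2*z) = 2*z²)
G = √3963 ≈ 62.952
c(O) = 2*O
c(m(5)) - G = 2*(2*5²) - √3963 = 2*(2*25) - √3963 = 2*50 - √3963 = 100 - √3963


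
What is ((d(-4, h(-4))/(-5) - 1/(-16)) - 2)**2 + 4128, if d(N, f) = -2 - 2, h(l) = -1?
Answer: 26427481/6400 ≈ 4129.3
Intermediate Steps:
d(N, f) = -4
((d(-4, h(-4))/(-5) - 1/(-16)) - 2)**2 + 4128 = ((-4/(-5) - 1/(-16)) - 2)**2 + 4128 = ((-4*(-1/5) - 1*(-1/16)) - 2)**2 + 4128 = ((4/5 + 1/16) - 2)**2 + 4128 = (69/80 - 2)**2 + 4128 = (-91/80)**2 + 4128 = 8281/6400 + 4128 = 26427481/6400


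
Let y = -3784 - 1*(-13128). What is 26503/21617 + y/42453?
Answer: 1327121107/917706501 ≈ 1.4461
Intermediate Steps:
y = 9344 (y = -3784 + 13128 = 9344)
26503/21617 + y/42453 = 26503/21617 + 9344/42453 = 1327121107/917706501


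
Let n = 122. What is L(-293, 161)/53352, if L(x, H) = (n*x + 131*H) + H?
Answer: -7247/26676 ≈ -0.27167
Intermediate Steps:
L(x, H) = 122*x + 132*H (L(x, H) = (122*x + 131*H) + H = 122*x + 132*H)
L(-293, 161)/53352 = (122*(-293) + 132*161)/53352 = (-35746 + 21252)*(1/53352) = -14494*1/53352 = -7247/26676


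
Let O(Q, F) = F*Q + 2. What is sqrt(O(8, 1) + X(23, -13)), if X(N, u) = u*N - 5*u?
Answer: 4*I*sqrt(14) ≈ 14.967*I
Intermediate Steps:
O(Q, F) = 2 + F*Q
X(N, u) = -5*u + N*u (X(N, u) = N*u - 5*u = -5*u + N*u)
sqrt(O(8, 1) + X(23, -13)) = sqrt((2 + 1*8) - 13*(-5 + 23)) = sqrt((2 + 8) - 13*18) = sqrt(10 - 234) = sqrt(-224) = 4*I*sqrt(14)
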